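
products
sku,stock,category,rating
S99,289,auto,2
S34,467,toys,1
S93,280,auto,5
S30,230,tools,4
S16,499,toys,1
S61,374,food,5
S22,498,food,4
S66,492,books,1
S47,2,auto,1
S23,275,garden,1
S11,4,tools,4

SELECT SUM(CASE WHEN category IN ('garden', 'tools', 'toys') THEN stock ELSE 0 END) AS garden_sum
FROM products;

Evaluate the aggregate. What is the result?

sku=S99: ✗
sku=S34: ✓ → 467
sku=S93: ✗
sku=S30: ✓ → 230
sku=S16: ✓ → 499
sku=S61: ✗
sku=S22: ✗
sku=S66: ✗
sku=S47: ✗
sku=S23: ✓ → 275
sku=S11: ✓ → 4
garden_sum = 467 + 230 + 499 + 275 + 4 = 1475

1475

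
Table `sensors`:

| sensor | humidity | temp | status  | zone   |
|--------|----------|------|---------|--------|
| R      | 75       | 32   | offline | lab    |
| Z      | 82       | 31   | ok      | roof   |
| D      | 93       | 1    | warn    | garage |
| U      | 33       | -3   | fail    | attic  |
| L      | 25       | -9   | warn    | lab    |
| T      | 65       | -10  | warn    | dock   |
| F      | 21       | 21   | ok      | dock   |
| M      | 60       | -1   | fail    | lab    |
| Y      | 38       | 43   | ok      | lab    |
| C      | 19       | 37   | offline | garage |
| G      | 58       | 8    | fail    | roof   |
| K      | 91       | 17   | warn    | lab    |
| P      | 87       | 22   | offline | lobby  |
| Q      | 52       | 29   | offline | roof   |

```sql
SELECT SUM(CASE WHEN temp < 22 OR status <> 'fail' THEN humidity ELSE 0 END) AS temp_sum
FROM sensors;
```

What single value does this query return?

sensor=R: ✓ → 75
sensor=Z: ✓ → 82
sensor=D: ✓ → 93
sensor=U: ✓ → 33
sensor=L: ✓ → 25
sensor=T: ✓ → 65
sensor=F: ✓ → 21
sensor=M: ✓ → 60
sensor=Y: ✓ → 38
sensor=C: ✓ → 19
sensor=G: ✓ → 58
sensor=K: ✓ → 91
sensor=P: ✓ → 87
sensor=Q: ✓ → 52
temp_sum = 75 + 82 + 93 + 33 + 25 + 65 + 21 + 60 + 38 + 19 + 58 + 91 + 87 + 52 = 799

799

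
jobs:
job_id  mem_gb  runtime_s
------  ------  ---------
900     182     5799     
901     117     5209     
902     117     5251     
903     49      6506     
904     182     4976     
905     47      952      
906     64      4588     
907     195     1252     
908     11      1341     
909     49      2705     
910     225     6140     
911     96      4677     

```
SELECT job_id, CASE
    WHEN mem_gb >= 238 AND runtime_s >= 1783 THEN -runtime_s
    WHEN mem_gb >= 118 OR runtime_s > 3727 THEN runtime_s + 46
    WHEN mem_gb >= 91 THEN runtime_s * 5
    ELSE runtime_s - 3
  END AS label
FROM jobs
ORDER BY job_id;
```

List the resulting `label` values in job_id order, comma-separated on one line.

5845, 5255, 5297, 6552, 5022, 949, 4634, 1298, 1338, 2702, 6186, 4723

job_id=900: mem_gb >= 118 OR runtime_s > 3727 → 5845
job_id=901: mem_gb >= 118 OR runtime_s > 3727 → 5255
job_id=902: mem_gb >= 118 OR runtime_s > 3727 → 5297
job_id=903: mem_gb >= 118 OR runtime_s > 3727 → 6552
job_id=904: mem_gb >= 118 OR runtime_s > 3727 → 5022
job_id=905: ELSE → 949
job_id=906: mem_gb >= 118 OR runtime_s > 3727 → 4634
job_id=907: mem_gb >= 118 OR runtime_s > 3727 → 1298
job_id=908: ELSE → 1338
job_id=909: ELSE → 2702
job_id=910: mem_gb >= 118 OR runtime_s > 3727 → 6186
job_id=911: mem_gb >= 118 OR runtime_s > 3727 → 4723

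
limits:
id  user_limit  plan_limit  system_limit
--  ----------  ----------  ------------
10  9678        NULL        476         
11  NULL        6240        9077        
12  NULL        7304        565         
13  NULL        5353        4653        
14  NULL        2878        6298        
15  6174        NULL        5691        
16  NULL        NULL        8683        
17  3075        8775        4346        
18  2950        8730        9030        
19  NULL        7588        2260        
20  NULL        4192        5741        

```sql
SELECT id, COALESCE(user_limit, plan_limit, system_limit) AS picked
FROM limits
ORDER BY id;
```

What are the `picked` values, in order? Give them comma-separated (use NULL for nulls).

9678, 6240, 7304, 5353, 2878, 6174, 8683, 3075, 2950, 7588, 4192

id=10: user_limit=9678 → 9678
id=11: user_limit=NULL, plan_limit=6240 → 6240
id=12: user_limit=NULL, plan_limit=7304 → 7304
id=13: user_limit=NULL, plan_limit=5353 → 5353
id=14: user_limit=NULL, plan_limit=2878 → 2878
id=15: user_limit=6174 → 6174
id=16: user_limit=NULL, plan_limit=NULL, system_limit=8683 → 8683
id=17: user_limit=3075 → 3075
id=18: user_limit=2950 → 2950
id=19: user_limit=NULL, plan_limit=7588 → 7588
id=20: user_limit=NULL, plan_limit=4192 → 4192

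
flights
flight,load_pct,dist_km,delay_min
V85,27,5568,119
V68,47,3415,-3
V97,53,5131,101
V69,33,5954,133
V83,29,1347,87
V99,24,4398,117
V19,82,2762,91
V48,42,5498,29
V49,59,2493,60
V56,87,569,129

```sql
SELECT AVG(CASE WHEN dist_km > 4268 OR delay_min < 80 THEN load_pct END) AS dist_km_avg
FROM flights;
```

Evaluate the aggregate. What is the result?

40.7142857143

flight=V85: ✓ → 27
flight=V68: ✓ → 47
flight=V97: ✓ → 53
flight=V69: ✓ → 33
flight=V83: ✗
flight=V99: ✓ → 24
flight=V19: ✗
flight=V48: ✓ → 42
flight=V49: ✓ → 59
flight=V56: ✗
dist_km_avg = (27 + 47 + 53 + 33 + 24 + 42 + 59) / 7 = 40.7142857143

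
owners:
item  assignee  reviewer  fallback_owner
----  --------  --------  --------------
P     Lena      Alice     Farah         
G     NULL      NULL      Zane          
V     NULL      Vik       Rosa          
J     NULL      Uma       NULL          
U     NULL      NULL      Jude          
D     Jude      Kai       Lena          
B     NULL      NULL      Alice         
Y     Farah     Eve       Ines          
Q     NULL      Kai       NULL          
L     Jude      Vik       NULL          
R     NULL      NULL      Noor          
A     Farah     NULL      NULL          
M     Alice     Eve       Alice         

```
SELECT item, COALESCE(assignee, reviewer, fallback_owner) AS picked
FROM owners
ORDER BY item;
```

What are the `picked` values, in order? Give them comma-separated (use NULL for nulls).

item=A: assignee=Farah → Farah
item=B: assignee=NULL, reviewer=NULL, fallback_owner=Alice → Alice
item=D: assignee=Jude → Jude
item=G: assignee=NULL, reviewer=NULL, fallback_owner=Zane → Zane
item=J: assignee=NULL, reviewer=Uma → Uma
item=L: assignee=Jude → Jude
item=M: assignee=Alice → Alice
item=P: assignee=Lena → Lena
item=Q: assignee=NULL, reviewer=Kai → Kai
item=R: assignee=NULL, reviewer=NULL, fallback_owner=Noor → Noor
item=U: assignee=NULL, reviewer=NULL, fallback_owner=Jude → Jude
item=V: assignee=NULL, reviewer=Vik → Vik
item=Y: assignee=Farah → Farah

Farah, Alice, Jude, Zane, Uma, Jude, Alice, Lena, Kai, Noor, Jude, Vik, Farah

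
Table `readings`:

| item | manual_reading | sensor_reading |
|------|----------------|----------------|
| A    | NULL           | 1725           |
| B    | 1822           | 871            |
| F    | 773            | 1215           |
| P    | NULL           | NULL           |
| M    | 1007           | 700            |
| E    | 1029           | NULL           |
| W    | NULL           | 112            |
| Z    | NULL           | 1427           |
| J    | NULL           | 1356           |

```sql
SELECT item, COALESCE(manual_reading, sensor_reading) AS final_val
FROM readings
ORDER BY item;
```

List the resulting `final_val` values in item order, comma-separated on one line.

item=A: manual_reading=NULL, sensor_reading=1725 → 1725
item=B: manual_reading=1822 → 1822
item=E: manual_reading=1029 → 1029
item=F: manual_reading=773 → 773
item=J: manual_reading=NULL, sensor_reading=1356 → 1356
item=M: manual_reading=1007 → 1007
item=P: manual_reading=NULL, sensor_reading=NULL (all NULL) → NULL
item=W: manual_reading=NULL, sensor_reading=112 → 112
item=Z: manual_reading=NULL, sensor_reading=1427 → 1427

1725, 1822, 1029, 773, 1356, 1007, NULL, 112, 1427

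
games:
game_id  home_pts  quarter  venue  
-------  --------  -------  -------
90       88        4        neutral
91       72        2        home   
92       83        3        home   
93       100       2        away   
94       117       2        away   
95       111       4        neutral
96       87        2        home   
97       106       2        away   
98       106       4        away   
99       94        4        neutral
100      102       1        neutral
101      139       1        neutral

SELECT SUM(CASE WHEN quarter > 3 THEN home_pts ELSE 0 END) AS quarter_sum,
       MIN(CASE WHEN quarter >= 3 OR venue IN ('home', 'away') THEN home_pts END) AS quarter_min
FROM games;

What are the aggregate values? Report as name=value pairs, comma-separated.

quarter_sum=399, quarter_min=72

[quarter_sum: quarter > 3]
game_id=90: ✓ → 88
game_id=91: ✗
game_id=92: ✗
game_id=93: ✗
game_id=94: ✗
game_id=95: ✓ → 111
game_id=96: ✗
game_id=97: ✗
game_id=98: ✓ → 106
game_id=99: ✓ → 94
game_id=100: ✗
game_id=101: ✗
quarter_sum = 88 + 111 + 106 + 94 = 399
—
[quarter_min: quarter >= 3 OR venue IN ('home', 'away')]
game_id=90: ✓ → 88
game_id=91: ✓ → 72
game_id=92: ✓ → 83
game_id=93: ✓ → 100
game_id=94: ✓ → 117
game_id=95: ✓ → 111
game_id=96: ✓ → 87
game_id=97: ✓ → 106
game_id=98: ✓ → 106
game_id=99: ✓ → 94
game_id=100: ✗
game_id=101: ✗
quarter_min = MIN(88, 72, 83, 100, 117, 111, 87, 106, 106, 94) = 72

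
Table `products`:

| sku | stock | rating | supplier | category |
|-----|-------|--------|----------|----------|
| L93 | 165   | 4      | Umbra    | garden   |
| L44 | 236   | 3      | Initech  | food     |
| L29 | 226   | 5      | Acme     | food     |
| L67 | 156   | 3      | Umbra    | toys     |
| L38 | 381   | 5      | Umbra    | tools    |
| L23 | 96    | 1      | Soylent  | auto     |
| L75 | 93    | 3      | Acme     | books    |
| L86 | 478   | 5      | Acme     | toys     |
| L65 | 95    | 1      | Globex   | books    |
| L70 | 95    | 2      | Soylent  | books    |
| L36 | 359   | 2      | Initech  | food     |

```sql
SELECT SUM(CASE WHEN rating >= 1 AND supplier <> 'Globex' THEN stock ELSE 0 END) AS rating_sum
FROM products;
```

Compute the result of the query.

2285

sku=L93: ✓ → 165
sku=L44: ✓ → 236
sku=L29: ✓ → 226
sku=L67: ✓ → 156
sku=L38: ✓ → 381
sku=L23: ✓ → 96
sku=L75: ✓ → 93
sku=L86: ✓ → 478
sku=L65: ✗
sku=L70: ✓ → 95
sku=L36: ✓ → 359
rating_sum = 165 + 236 + 226 + 156 + 381 + 96 + 93 + 478 + 95 + 359 = 2285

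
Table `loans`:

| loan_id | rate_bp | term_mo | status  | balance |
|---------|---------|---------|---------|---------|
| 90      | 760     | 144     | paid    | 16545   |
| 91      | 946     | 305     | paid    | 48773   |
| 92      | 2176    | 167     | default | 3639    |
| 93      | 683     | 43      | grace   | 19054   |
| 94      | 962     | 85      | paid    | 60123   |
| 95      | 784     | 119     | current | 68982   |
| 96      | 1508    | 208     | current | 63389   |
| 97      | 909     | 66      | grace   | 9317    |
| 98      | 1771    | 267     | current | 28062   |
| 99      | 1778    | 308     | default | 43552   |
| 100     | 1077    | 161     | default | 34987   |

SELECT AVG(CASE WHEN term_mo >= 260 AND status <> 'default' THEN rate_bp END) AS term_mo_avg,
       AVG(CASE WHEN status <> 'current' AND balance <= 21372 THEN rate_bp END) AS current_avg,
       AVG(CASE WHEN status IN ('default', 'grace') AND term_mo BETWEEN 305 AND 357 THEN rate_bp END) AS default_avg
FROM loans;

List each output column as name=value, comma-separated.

term_mo_avg=1358.5, current_avg=1132, default_avg=1778

[term_mo_avg: term_mo >= 260 AND status <> 'default']
loan_id=90: ✗
loan_id=91: ✓ → 946
loan_id=92: ✗
loan_id=93: ✗
loan_id=94: ✗
loan_id=95: ✗
loan_id=96: ✗
loan_id=97: ✗
loan_id=98: ✓ → 1771
loan_id=99: ✗
loan_id=100: ✗
term_mo_avg = (946 + 1771) / 2 = 1358.5
—
[current_avg: status <> 'current' AND balance <= 21372]
loan_id=90: ✓ → 760
loan_id=91: ✗
loan_id=92: ✓ → 2176
loan_id=93: ✓ → 683
loan_id=94: ✗
loan_id=95: ✗
loan_id=96: ✗
loan_id=97: ✓ → 909
loan_id=98: ✗
loan_id=99: ✗
loan_id=100: ✗
current_avg = (760 + 2176 + 683 + 909) / 4 = 1132
—
[default_avg: status IN ('default', 'grace') AND term_mo BETWEEN 305 AND 357]
loan_id=90: ✗
loan_id=91: ✗
loan_id=92: ✗
loan_id=93: ✗
loan_id=94: ✗
loan_id=95: ✗
loan_id=96: ✗
loan_id=97: ✗
loan_id=98: ✗
loan_id=99: ✓ → 1778
loan_id=100: ✗
default_avg = 1778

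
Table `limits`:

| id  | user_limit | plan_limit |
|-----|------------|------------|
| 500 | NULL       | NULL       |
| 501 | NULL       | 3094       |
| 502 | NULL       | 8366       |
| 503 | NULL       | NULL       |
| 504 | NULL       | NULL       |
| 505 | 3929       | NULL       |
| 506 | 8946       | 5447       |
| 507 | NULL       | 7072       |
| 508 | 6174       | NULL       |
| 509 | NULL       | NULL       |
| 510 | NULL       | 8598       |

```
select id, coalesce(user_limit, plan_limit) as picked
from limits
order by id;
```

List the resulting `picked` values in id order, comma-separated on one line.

id=500: user_limit=NULL, plan_limit=NULL (all NULL) → NULL
id=501: user_limit=NULL, plan_limit=3094 → 3094
id=502: user_limit=NULL, plan_limit=8366 → 8366
id=503: user_limit=NULL, plan_limit=NULL (all NULL) → NULL
id=504: user_limit=NULL, plan_limit=NULL (all NULL) → NULL
id=505: user_limit=3929 → 3929
id=506: user_limit=8946 → 8946
id=507: user_limit=NULL, plan_limit=7072 → 7072
id=508: user_limit=6174 → 6174
id=509: user_limit=NULL, plan_limit=NULL (all NULL) → NULL
id=510: user_limit=NULL, plan_limit=8598 → 8598

NULL, 3094, 8366, NULL, NULL, 3929, 8946, 7072, 6174, NULL, 8598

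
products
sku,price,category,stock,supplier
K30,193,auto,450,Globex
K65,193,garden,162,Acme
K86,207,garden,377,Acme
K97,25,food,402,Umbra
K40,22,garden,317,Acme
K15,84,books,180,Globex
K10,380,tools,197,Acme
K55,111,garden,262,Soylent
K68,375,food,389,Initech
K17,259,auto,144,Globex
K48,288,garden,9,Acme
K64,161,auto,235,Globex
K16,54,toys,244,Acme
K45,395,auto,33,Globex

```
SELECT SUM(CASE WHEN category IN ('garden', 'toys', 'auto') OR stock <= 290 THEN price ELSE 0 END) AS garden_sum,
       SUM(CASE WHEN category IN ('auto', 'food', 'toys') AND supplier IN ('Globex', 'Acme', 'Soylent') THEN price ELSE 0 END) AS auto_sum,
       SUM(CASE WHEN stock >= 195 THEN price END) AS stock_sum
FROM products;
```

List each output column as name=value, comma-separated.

garden_sum=2347, auto_sum=1062, stock_sum=1528

[garden_sum: category IN ('garden', 'toys', 'auto') OR stock <= 290]
sku=K30: ✓ → 193
sku=K65: ✓ → 193
sku=K86: ✓ → 207
sku=K97: ✗
sku=K40: ✓ → 22
sku=K15: ✓ → 84
sku=K10: ✓ → 380
sku=K55: ✓ → 111
sku=K68: ✗
sku=K17: ✓ → 259
sku=K48: ✓ → 288
sku=K64: ✓ → 161
sku=K16: ✓ → 54
sku=K45: ✓ → 395
garden_sum = 193 + 193 + 207 + 22 + 84 + 380 + 111 + 259 + 288 + 161 + 54 + 395 = 2347
—
[auto_sum: category IN ('auto', 'food', 'toys') AND supplier IN ('Globex', 'Acme', 'Soylent')]
sku=K30: ✓ → 193
sku=K65: ✗
sku=K86: ✗
sku=K97: ✗
sku=K40: ✗
sku=K15: ✗
sku=K10: ✗
sku=K55: ✗
sku=K68: ✗
sku=K17: ✓ → 259
sku=K48: ✗
sku=K64: ✓ → 161
sku=K16: ✓ → 54
sku=K45: ✓ → 395
auto_sum = 193 + 259 + 161 + 54 + 395 = 1062
—
[stock_sum: stock >= 195]
sku=K30: ✓ → 193
sku=K65: ✗
sku=K86: ✓ → 207
sku=K97: ✓ → 25
sku=K40: ✓ → 22
sku=K15: ✗
sku=K10: ✓ → 380
sku=K55: ✓ → 111
sku=K68: ✓ → 375
sku=K17: ✗
sku=K48: ✗
sku=K64: ✓ → 161
sku=K16: ✓ → 54
sku=K45: ✗
stock_sum = 193 + 207 + 25 + 22 + 380 + 111 + 375 + 161 + 54 = 1528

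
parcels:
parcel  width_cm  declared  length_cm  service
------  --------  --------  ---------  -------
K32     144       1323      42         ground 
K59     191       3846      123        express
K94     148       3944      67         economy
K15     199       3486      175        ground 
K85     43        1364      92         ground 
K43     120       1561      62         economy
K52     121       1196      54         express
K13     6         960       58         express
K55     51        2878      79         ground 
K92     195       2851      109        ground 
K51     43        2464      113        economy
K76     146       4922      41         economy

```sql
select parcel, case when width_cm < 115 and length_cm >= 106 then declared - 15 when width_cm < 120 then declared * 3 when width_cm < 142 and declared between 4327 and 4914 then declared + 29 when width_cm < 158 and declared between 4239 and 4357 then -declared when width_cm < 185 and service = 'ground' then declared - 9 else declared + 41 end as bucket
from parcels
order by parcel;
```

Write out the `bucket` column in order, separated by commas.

2880, 3527, 1314, 1602, 2449, 1237, 8634, 3887, 4963, 4092, 2892, 3985

parcel=K13: width_cm < 120 → 2880
parcel=K15: ELSE → 3527
parcel=K32: width_cm < 185 and service = 'ground' → 1314
parcel=K43: ELSE → 1602
parcel=K51: width_cm < 115 and length_cm >= 106 → 2449
parcel=K52: ELSE → 1237
parcel=K55: width_cm < 120 → 8634
parcel=K59: ELSE → 3887
parcel=K76: ELSE → 4963
parcel=K85: width_cm < 120 → 4092
parcel=K92: ELSE → 2892
parcel=K94: ELSE → 3985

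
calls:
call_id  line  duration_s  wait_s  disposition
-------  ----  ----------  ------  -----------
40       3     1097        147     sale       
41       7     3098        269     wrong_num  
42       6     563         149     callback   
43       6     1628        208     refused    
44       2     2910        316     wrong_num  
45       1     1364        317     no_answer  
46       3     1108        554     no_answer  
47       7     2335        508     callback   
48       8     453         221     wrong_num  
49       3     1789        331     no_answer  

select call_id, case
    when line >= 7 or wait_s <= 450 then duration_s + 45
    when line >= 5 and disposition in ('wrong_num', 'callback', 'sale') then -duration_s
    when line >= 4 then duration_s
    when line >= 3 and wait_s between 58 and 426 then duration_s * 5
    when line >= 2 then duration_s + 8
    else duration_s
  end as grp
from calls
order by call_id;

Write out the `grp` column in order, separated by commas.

1142, 3143, 608, 1673, 2955, 1409, 1116, 2380, 498, 1834

call_id=40: line >= 7 or wait_s <= 450 → 1142
call_id=41: line >= 7 or wait_s <= 450 → 3143
call_id=42: line >= 7 or wait_s <= 450 → 608
call_id=43: line >= 7 or wait_s <= 450 → 1673
call_id=44: line >= 7 or wait_s <= 450 → 2955
call_id=45: line >= 7 or wait_s <= 450 → 1409
call_id=46: line >= 2 → 1116
call_id=47: line >= 7 or wait_s <= 450 → 2380
call_id=48: line >= 7 or wait_s <= 450 → 498
call_id=49: line >= 7 or wait_s <= 450 → 1834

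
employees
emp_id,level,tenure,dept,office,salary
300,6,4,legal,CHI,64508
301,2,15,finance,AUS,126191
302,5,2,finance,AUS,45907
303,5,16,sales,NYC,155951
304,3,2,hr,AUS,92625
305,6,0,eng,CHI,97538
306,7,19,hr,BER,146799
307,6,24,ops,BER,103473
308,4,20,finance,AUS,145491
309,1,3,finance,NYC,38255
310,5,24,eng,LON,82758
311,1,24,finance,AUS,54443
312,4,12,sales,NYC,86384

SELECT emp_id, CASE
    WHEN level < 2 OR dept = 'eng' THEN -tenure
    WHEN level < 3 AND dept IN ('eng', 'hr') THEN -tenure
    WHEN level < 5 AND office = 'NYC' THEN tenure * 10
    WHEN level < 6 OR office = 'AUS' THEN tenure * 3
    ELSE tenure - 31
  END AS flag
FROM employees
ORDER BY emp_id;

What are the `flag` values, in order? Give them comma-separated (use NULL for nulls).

-27, 45, 6, 48, 6, 0, -12, -7, 60, -3, -24, -24, 120

emp_id=300: ELSE → -27
emp_id=301: level < 6 OR office = 'AUS' → 45
emp_id=302: level < 6 OR office = 'AUS' → 6
emp_id=303: level < 6 OR office = 'AUS' → 48
emp_id=304: level < 6 OR office = 'AUS' → 6
emp_id=305: level < 2 OR dept = 'eng' → 0
emp_id=306: ELSE → -12
emp_id=307: ELSE → -7
emp_id=308: level < 6 OR office = 'AUS' → 60
emp_id=309: level < 2 OR dept = 'eng' → -3
emp_id=310: level < 2 OR dept = 'eng' → -24
emp_id=311: level < 2 OR dept = 'eng' → -24
emp_id=312: level < 5 AND office = 'NYC' → 120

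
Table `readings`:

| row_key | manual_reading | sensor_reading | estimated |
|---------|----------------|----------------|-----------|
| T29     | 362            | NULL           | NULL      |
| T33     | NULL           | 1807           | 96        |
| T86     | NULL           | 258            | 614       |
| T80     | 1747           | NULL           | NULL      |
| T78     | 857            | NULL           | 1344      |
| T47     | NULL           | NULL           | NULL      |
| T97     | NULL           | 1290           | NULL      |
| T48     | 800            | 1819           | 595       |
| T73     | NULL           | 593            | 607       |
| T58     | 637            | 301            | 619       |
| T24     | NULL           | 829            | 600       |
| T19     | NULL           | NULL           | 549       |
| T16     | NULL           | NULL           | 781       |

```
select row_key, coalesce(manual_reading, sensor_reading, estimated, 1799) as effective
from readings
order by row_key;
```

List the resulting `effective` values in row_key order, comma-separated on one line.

row_key=T16: manual_reading=NULL, sensor_reading=NULL, estimated=781 → 781
row_key=T19: manual_reading=NULL, sensor_reading=NULL, estimated=549 → 549
row_key=T24: manual_reading=NULL, sensor_reading=829 → 829
row_key=T29: manual_reading=362 → 362
row_key=T33: manual_reading=NULL, sensor_reading=1807 → 1807
row_key=T47: manual_reading=NULL, sensor_reading=NULL, estimated=NULL, → literal 1799 → 1799
row_key=T48: manual_reading=800 → 800
row_key=T58: manual_reading=637 → 637
row_key=T73: manual_reading=NULL, sensor_reading=593 → 593
row_key=T78: manual_reading=857 → 857
row_key=T80: manual_reading=1747 → 1747
row_key=T86: manual_reading=NULL, sensor_reading=258 → 258
row_key=T97: manual_reading=NULL, sensor_reading=1290 → 1290

781, 549, 829, 362, 1807, 1799, 800, 637, 593, 857, 1747, 258, 1290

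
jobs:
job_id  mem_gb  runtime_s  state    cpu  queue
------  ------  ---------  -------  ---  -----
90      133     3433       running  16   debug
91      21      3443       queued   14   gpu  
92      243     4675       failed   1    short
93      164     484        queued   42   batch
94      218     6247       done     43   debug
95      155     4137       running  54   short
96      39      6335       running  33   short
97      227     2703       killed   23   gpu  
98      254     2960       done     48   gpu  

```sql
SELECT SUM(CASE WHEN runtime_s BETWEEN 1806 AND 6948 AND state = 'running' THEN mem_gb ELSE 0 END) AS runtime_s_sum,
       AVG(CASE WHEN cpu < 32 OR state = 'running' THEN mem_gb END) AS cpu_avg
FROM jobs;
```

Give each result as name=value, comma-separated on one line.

runtime_s_sum=327, cpu_avg=136.3333333333

[runtime_s_sum: runtime_s BETWEEN 1806 AND 6948 AND state = 'running']
job_id=90: ✓ → 133
job_id=91: ✗
job_id=92: ✗
job_id=93: ✗
job_id=94: ✗
job_id=95: ✓ → 155
job_id=96: ✓ → 39
job_id=97: ✗
job_id=98: ✗
runtime_s_sum = 133 + 155 + 39 = 327
—
[cpu_avg: cpu < 32 OR state = 'running']
job_id=90: ✓ → 133
job_id=91: ✓ → 21
job_id=92: ✓ → 243
job_id=93: ✗
job_id=94: ✗
job_id=95: ✓ → 155
job_id=96: ✓ → 39
job_id=97: ✓ → 227
job_id=98: ✗
cpu_avg = (133 + 21 + 243 + 155 + 39 + 227) / 6 = 136.3333333333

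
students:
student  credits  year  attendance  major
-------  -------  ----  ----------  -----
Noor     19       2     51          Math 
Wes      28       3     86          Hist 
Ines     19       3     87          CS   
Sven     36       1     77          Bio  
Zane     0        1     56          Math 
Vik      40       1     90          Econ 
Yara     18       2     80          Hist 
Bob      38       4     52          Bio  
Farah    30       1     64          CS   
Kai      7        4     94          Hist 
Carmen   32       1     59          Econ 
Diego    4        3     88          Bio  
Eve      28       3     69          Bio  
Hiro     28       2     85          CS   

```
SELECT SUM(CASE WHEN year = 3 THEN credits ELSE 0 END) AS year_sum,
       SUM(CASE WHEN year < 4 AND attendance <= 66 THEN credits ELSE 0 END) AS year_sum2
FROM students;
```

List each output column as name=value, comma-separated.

year_sum=79, year_sum2=81

[year_sum: year = 3]
student=Noor: ✗
student=Wes: ✓ → 28
student=Ines: ✓ → 19
student=Sven: ✗
student=Zane: ✗
student=Vik: ✗
student=Yara: ✗
student=Bob: ✗
student=Farah: ✗
student=Kai: ✗
student=Carmen: ✗
student=Diego: ✓ → 4
student=Eve: ✓ → 28
student=Hiro: ✗
year_sum = 28 + 19 + 4 + 28 = 79
—
[year_sum2: year < 4 AND attendance <= 66]
student=Noor: ✓ → 19
student=Wes: ✗
student=Ines: ✗
student=Sven: ✗
student=Zane: ✓ → 0
student=Vik: ✗
student=Yara: ✗
student=Bob: ✗
student=Farah: ✓ → 30
student=Kai: ✗
student=Carmen: ✓ → 32
student=Diego: ✗
student=Eve: ✗
student=Hiro: ✗
year_sum2 = 19 + 30 + 32 = 81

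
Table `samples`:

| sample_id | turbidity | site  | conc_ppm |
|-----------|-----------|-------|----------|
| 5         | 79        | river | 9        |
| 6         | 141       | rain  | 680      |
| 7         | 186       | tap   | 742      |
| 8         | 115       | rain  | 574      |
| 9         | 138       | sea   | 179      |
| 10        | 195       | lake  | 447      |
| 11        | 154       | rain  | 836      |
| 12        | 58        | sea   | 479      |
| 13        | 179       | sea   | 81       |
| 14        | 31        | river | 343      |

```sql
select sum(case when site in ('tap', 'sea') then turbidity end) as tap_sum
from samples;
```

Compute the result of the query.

561

sample_id=5: ✗
sample_id=6: ✗
sample_id=7: ✓ → 186
sample_id=8: ✗
sample_id=9: ✓ → 138
sample_id=10: ✗
sample_id=11: ✗
sample_id=12: ✓ → 58
sample_id=13: ✓ → 179
sample_id=14: ✗
tap_sum = 186 + 138 + 58 + 179 = 561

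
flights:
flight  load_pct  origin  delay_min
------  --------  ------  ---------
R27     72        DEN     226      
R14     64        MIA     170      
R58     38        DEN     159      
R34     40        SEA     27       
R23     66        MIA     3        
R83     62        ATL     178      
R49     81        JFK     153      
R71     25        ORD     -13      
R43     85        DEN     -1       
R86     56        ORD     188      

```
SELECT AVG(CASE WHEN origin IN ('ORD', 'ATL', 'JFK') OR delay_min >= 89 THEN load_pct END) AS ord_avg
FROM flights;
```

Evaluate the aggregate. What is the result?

56.8571428571

flight=R27: ✓ → 72
flight=R14: ✓ → 64
flight=R58: ✓ → 38
flight=R34: ✗
flight=R23: ✗
flight=R83: ✓ → 62
flight=R49: ✓ → 81
flight=R71: ✓ → 25
flight=R43: ✗
flight=R86: ✓ → 56
ord_avg = (72 + 64 + 38 + 62 + 81 + 25 + 56) / 7 = 56.8571428571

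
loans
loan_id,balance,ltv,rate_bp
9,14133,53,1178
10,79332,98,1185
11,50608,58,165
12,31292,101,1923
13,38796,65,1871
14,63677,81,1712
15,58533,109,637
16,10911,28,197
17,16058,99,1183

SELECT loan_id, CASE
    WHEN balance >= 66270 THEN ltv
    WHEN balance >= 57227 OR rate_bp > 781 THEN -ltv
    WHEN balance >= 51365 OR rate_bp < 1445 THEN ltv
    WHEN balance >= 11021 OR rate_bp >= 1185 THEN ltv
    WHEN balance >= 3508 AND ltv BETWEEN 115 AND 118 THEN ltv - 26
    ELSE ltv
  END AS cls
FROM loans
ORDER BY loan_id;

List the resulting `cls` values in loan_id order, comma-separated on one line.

loan_id=9: balance >= 57227 OR rate_bp > 781 → -53
loan_id=10: balance >= 66270 → 98
loan_id=11: balance >= 51365 OR rate_bp < 1445 → 58
loan_id=12: balance >= 57227 OR rate_bp > 781 → -101
loan_id=13: balance >= 57227 OR rate_bp > 781 → -65
loan_id=14: balance >= 57227 OR rate_bp > 781 → -81
loan_id=15: balance >= 57227 OR rate_bp > 781 → -109
loan_id=16: balance >= 51365 OR rate_bp < 1445 → 28
loan_id=17: balance >= 57227 OR rate_bp > 781 → -99

-53, 98, 58, -101, -65, -81, -109, 28, -99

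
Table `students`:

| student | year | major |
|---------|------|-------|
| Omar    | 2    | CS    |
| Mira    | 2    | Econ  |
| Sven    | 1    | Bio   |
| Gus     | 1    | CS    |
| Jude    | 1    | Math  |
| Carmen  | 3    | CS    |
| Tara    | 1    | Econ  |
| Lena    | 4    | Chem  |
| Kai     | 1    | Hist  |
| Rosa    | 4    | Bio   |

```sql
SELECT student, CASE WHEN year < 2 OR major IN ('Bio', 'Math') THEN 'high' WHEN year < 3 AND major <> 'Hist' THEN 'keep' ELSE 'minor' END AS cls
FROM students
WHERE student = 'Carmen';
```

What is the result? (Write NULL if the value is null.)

minor

student = Carmen: year=3, major=CS.
year < 2 OR major IN ('Bio', 'Math') → false
year < 3 AND major <> 'Hist' → false
No prior WHEN matched → ELSE → minor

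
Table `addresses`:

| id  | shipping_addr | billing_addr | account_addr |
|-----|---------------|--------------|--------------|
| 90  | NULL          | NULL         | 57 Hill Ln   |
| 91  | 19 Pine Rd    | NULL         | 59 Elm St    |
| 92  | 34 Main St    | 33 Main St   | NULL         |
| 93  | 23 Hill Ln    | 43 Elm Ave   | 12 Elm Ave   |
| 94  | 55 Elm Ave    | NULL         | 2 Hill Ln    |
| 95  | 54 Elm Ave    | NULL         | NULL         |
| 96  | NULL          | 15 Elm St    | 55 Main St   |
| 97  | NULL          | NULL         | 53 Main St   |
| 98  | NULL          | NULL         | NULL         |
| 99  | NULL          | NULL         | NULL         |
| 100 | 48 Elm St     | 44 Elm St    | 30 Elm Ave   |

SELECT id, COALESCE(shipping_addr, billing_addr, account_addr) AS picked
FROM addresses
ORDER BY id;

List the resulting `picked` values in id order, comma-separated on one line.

57 Hill Ln, 19 Pine Rd, 34 Main St, 23 Hill Ln, 55 Elm Ave, 54 Elm Ave, 15 Elm St, 53 Main St, NULL, NULL, 48 Elm St

id=90: shipping_addr=NULL, billing_addr=NULL, account_addr=57 Hill Ln → 57 Hill Ln
id=91: shipping_addr=19 Pine Rd → 19 Pine Rd
id=92: shipping_addr=34 Main St → 34 Main St
id=93: shipping_addr=23 Hill Ln → 23 Hill Ln
id=94: shipping_addr=55 Elm Ave → 55 Elm Ave
id=95: shipping_addr=54 Elm Ave → 54 Elm Ave
id=96: shipping_addr=NULL, billing_addr=15 Elm St → 15 Elm St
id=97: shipping_addr=NULL, billing_addr=NULL, account_addr=53 Main St → 53 Main St
id=98: shipping_addr=NULL, billing_addr=NULL, account_addr=NULL (all NULL) → NULL
id=99: shipping_addr=NULL, billing_addr=NULL, account_addr=NULL (all NULL) → NULL
id=100: shipping_addr=48 Elm St → 48 Elm St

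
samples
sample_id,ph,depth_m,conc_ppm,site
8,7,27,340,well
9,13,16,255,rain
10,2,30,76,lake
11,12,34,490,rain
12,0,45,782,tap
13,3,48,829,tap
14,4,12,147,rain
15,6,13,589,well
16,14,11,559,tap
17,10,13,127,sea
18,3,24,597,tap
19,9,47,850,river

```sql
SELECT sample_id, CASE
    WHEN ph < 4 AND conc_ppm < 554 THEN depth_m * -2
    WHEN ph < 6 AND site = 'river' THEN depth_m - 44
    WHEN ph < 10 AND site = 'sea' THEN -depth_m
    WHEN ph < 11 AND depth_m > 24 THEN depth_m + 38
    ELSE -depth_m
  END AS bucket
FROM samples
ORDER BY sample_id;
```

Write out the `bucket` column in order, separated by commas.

sample_id=8: ph < 11 AND depth_m > 24 → 65
sample_id=9: ELSE → -16
sample_id=10: ph < 4 AND conc_ppm < 554 → -60
sample_id=11: ELSE → -34
sample_id=12: ph < 11 AND depth_m > 24 → 83
sample_id=13: ph < 11 AND depth_m > 24 → 86
sample_id=14: ELSE → -12
sample_id=15: ELSE → -13
sample_id=16: ELSE → -11
sample_id=17: ELSE → -13
sample_id=18: ELSE → -24
sample_id=19: ph < 11 AND depth_m > 24 → 85

65, -16, -60, -34, 83, 86, -12, -13, -11, -13, -24, 85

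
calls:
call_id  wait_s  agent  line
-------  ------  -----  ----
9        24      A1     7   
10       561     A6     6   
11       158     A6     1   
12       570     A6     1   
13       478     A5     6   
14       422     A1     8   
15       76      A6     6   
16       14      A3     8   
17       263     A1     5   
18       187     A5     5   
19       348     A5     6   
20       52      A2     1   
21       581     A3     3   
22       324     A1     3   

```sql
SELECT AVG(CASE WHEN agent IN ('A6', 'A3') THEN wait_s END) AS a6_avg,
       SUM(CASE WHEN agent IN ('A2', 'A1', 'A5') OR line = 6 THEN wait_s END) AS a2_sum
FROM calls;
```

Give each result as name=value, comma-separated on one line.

a6_avg=326.6666666667, a2_sum=2735

[a6_avg: agent IN ('A6', 'A3')]
call_id=9: ✗
call_id=10: ✓ → 561
call_id=11: ✓ → 158
call_id=12: ✓ → 570
call_id=13: ✗
call_id=14: ✗
call_id=15: ✓ → 76
call_id=16: ✓ → 14
call_id=17: ✗
call_id=18: ✗
call_id=19: ✗
call_id=20: ✗
call_id=21: ✓ → 581
call_id=22: ✗
a6_avg = (561 + 158 + 570 + 76 + 14 + 581) / 6 = 326.6666666667
—
[a2_sum: agent IN ('A2', 'A1', 'A5') OR line = 6]
call_id=9: ✓ → 24
call_id=10: ✓ → 561
call_id=11: ✗
call_id=12: ✗
call_id=13: ✓ → 478
call_id=14: ✓ → 422
call_id=15: ✓ → 76
call_id=16: ✗
call_id=17: ✓ → 263
call_id=18: ✓ → 187
call_id=19: ✓ → 348
call_id=20: ✓ → 52
call_id=21: ✗
call_id=22: ✓ → 324
a2_sum = 24 + 561 + 478 + 422 + 76 + 263 + 187 + 348 + 52 + 324 = 2735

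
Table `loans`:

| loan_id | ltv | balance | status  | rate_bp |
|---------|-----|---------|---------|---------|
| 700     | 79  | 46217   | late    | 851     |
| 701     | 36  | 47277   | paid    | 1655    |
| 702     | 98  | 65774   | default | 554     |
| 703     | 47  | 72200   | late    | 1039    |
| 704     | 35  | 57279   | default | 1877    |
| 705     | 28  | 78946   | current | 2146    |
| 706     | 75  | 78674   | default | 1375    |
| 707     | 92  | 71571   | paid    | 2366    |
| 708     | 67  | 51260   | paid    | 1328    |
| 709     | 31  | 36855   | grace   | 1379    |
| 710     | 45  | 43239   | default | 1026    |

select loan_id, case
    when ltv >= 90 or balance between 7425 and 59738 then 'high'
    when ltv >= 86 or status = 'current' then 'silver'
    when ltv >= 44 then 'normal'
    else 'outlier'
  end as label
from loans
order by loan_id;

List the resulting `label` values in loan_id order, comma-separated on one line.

loan_id=700: ltv >= 90 or balance between 7425 and 59738 → high
loan_id=701: ltv >= 90 or balance between 7425 and 59738 → high
loan_id=702: ltv >= 90 or balance between 7425 and 59738 → high
loan_id=703: ltv >= 44 → normal
loan_id=704: ltv >= 90 or balance between 7425 and 59738 → high
loan_id=705: ltv >= 86 or status = 'current' → silver
loan_id=706: ltv >= 44 → normal
loan_id=707: ltv >= 90 or balance between 7425 and 59738 → high
loan_id=708: ltv >= 90 or balance between 7425 and 59738 → high
loan_id=709: ltv >= 90 or balance between 7425 and 59738 → high
loan_id=710: ltv >= 90 or balance between 7425 and 59738 → high

high, high, high, normal, high, silver, normal, high, high, high, high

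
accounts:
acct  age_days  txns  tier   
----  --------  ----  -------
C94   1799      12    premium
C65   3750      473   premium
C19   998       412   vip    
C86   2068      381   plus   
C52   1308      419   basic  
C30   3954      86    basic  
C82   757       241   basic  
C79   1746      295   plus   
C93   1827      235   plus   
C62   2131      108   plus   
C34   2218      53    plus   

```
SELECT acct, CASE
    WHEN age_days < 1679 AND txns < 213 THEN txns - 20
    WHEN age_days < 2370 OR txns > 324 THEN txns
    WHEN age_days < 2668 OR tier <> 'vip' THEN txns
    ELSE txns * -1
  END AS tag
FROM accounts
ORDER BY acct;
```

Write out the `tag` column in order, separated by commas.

acct=C19: age_days < 2370 OR txns > 324 → 412
acct=C30: age_days < 2668 OR tier <> 'vip' → 86
acct=C34: age_days < 2370 OR txns > 324 → 53
acct=C52: age_days < 2370 OR txns > 324 → 419
acct=C62: age_days < 2370 OR txns > 324 → 108
acct=C65: age_days < 2370 OR txns > 324 → 473
acct=C79: age_days < 2370 OR txns > 324 → 295
acct=C82: age_days < 2370 OR txns > 324 → 241
acct=C86: age_days < 2370 OR txns > 324 → 381
acct=C93: age_days < 2370 OR txns > 324 → 235
acct=C94: age_days < 2370 OR txns > 324 → 12

412, 86, 53, 419, 108, 473, 295, 241, 381, 235, 12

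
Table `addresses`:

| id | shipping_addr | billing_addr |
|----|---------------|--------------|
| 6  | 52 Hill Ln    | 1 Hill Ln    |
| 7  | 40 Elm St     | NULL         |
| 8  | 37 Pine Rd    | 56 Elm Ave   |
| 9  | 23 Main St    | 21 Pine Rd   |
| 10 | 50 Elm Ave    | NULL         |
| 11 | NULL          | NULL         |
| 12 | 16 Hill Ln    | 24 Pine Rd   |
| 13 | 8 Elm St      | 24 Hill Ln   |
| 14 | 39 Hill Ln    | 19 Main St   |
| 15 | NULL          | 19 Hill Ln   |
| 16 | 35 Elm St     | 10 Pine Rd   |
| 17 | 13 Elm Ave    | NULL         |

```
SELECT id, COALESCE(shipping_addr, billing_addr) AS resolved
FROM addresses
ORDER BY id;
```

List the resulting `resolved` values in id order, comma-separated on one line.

52 Hill Ln, 40 Elm St, 37 Pine Rd, 23 Main St, 50 Elm Ave, NULL, 16 Hill Ln, 8 Elm St, 39 Hill Ln, 19 Hill Ln, 35 Elm St, 13 Elm Ave

id=6: shipping_addr=52 Hill Ln → 52 Hill Ln
id=7: shipping_addr=40 Elm St → 40 Elm St
id=8: shipping_addr=37 Pine Rd → 37 Pine Rd
id=9: shipping_addr=23 Main St → 23 Main St
id=10: shipping_addr=50 Elm Ave → 50 Elm Ave
id=11: shipping_addr=NULL, billing_addr=NULL (all NULL) → NULL
id=12: shipping_addr=16 Hill Ln → 16 Hill Ln
id=13: shipping_addr=8 Elm St → 8 Elm St
id=14: shipping_addr=39 Hill Ln → 39 Hill Ln
id=15: shipping_addr=NULL, billing_addr=19 Hill Ln → 19 Hill Ln
id=16: shipping_addr=35 Elm St → 35 Elm St
id=17: shipping_addr=13 Elm Ave → 13 Elm Ave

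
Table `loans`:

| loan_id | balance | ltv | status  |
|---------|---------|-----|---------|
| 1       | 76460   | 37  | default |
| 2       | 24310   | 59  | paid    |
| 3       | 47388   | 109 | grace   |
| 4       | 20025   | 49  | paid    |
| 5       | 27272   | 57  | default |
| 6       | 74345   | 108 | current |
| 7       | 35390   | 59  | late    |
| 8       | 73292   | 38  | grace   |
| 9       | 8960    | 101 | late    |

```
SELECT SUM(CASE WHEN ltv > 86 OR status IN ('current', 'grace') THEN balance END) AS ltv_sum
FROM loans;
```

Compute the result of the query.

203985

loan_id=1: ✗
loan_id=2: ✗
loan_id=3: ✓ → 47388
loan_id=4: ✗
loan_id=5: ✗
loan_id=6: ✓ → 74345
loan_id=7: ✗
loan_id=8: ✓ → 73292
loan_id=9: ✓ → 8960
ltv_sum = 47388 + 74345 + 73292 + 8960 = 203985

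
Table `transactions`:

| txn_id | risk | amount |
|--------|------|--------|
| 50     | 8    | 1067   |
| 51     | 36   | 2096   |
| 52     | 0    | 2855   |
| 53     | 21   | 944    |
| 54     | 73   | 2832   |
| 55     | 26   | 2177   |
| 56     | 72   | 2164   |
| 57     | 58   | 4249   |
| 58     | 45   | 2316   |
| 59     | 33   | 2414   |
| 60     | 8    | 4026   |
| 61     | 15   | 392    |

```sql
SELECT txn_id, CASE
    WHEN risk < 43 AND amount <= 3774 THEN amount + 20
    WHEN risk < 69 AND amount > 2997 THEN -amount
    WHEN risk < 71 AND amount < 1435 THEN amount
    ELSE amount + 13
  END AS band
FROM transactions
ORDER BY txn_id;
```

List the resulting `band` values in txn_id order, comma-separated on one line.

txn_id=50: risk < 43 AND amount <= 3774 → 1087
txn_id=51: risk < 43 AND amount <= 3774 → 2116
txn_id=52: risk < 43 AND amount <= 3774 → 2875
txn_id=53: risk < 43 AND amount <= 3774 → 964
txn_id=54: ELSE → 2845
txn_id=55: risk < 43 AND amount <= 3774 → 2197
txn_id=56: ELSE → 2177
txn_id=57: risk < 69 AND amount > 2997 → -4249
txn_id=58: ELSE → 2329
txn_id=59: risk < 43 AND amount <= 3774 → 2434
txn_id=60: risk < 69 AND amount > 2997 → -4026
txn_id=61: risk < 43 AND amount <= 3774 → 412

1087, 2116, 2875, 964, 2845, 2197, 2177, -4249, 2329, 2434, -4026, 412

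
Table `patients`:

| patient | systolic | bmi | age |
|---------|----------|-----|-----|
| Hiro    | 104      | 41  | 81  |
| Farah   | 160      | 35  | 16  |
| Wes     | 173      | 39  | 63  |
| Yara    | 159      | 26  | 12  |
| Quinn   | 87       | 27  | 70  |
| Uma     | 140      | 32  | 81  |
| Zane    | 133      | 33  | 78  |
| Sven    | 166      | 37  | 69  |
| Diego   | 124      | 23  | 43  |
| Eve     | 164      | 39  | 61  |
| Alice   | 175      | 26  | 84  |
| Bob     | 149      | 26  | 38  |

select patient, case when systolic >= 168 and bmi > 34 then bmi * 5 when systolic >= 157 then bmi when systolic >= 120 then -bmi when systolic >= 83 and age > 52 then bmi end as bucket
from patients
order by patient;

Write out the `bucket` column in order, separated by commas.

26, -26, -23, 39, 35, 41, 27, 37, -32, 195, 26, -33

patient=Alice: systolic >= 157 → 26
patient=Bob: systolic >= 120 → -26
patient=Diego: systolic >= 120 → -23
patient=Eve: systolic >= 157 → 39
patient=Farah: systolic >= 157 → 35
patient=Hiro: systolic >= 83 and age > 52 → 41
patient=Quinn: systolic >= 83 and age > 52 → 27
patient=Sven: systolic >= 157 → 37
patient=Uma: systolic >= 120 → -32
patient=Wes: systolic >= 168 and bmi > 34 → 195
patient=Yara: systolic >= 157 → 26
patient=Zane: systolic >= 120 → -33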